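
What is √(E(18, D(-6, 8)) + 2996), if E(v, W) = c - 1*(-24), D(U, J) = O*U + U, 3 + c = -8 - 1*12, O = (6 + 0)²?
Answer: 9*√37 ≈ 54.745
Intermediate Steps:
O = 36 (O = 6² = 36)
c = -23 (c = -3 + (-8 - 1*12) = -3 + (-8 - 12) = -3 - 20 = -23)
D(U, J) = 37*U (D(U, J) = 36*U + U = 37*U)
E(v, W) = 1 (E(v, W) = -23 - 1*(-24) = -23 + 24 = 1)
√(E(18, D(-6, 8)) + 2996) = √(1 + 2996) = √2997 = 9*√37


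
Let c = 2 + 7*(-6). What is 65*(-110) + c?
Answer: -7190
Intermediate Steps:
c = -40 (c = 2 - 42 = -40)
65*(-110) + c = 65*(-110) - 40 = -7150 - 40 = -7190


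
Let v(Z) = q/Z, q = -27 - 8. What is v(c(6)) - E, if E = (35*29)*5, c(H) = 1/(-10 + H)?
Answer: -4935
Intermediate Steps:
q = -35
v(Z) = -35/Z
E = 5075 (E = 1015*5 = 5075)
v(c(6)) - E = -35/(1/(-10 + 6)) - 1*5075 = -35/(1/(-4)) - 5075 = -35/(-1/4) - 5075 = -35*(-4) - 5075 = 140 - 5075 = -4935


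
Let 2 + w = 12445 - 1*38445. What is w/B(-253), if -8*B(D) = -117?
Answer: -208016/117 ≈ -1777.9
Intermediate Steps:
w = -26002 (w = -2 + (12445 - 1*38445) = -2 + (12445 - 38445) = -2 - 26000 = -26002)
B(D) = 117/8 (B(D) = -1/8*(-117) = 117/8)
w/B(-253) = -26002/117/8 = -26002*8/117 = -208016/117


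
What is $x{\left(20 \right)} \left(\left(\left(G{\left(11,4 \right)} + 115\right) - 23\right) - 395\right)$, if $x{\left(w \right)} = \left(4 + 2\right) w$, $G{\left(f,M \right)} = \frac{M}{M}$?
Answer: $-36240$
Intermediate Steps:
$G{\left(f,M \right)} = 1$
$x{\left(w \right)} = 6 w$
$x{\left(20 \right)} \left(\left(\left(G{\left(11,4 \right)} + 115\right) - 23\right) - 395\right) = 6 \cdot 20 \left(\left(\left(1 + 115\right) - 23\right) - 395\right) = 120 \left(\left(116 - 23\right) - 395\right) = 120 \left(93 - 395\right) = 120 \left(-302\right) = -36240$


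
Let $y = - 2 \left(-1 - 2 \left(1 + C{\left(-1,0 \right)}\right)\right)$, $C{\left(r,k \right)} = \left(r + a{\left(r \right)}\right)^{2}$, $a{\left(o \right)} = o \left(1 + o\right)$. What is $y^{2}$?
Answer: $100$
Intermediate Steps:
$C{\left(r,k \right)} = \left(r + r \left(1 + r\right)\right)^{2}$
$y = 10$ ($y = - 2 \left(-1 - 2 \left(1 + \left(-1\right)^{2} \left(2 - 1\right)^{2}\right)\right) = - 2 \left(-1 - 2 \left(1 + 1 \cdot 1^{2}\right)\right) = - 2 \left(-1 - 2 \left(1 + 1 \cdot 1\right)\right) = - 2 \left(-1 - 2 \left(1 + 1\right)\right) = - 2 \left(-1 - 4\right) = \left(-2\right) \left(-5\right) = 10$)
$y^{2} = 10^{2} = 100$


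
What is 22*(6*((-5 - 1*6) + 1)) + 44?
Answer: -1276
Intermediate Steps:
22*(6*((-5 - 1*6) + 1)) + 44 = 22*(6*((-5 - 6) + 1)) + 44 = 22*(6*(-11 + 1)) + 44 = 22*(6*(-10)) + 44 = 22*(-60) + 44 = -1320 + 44 = -1276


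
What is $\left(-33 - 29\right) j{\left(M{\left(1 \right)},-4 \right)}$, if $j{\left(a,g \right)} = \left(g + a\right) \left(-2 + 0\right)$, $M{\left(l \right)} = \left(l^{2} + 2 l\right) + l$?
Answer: $0$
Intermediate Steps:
$M{\left(l \right)} = l^{2} + 3 l$
$j{\left(a,g \right)} = - 2 a - 2 g$ ($j{\left(a,g \right)} = \left(a + g\right) \left(-2\right) = - 2 a - 2 g$)
$\left(-33 - 29\right) j{\left(M{\left(1 \right)},-4 \right)} = \left(-33 - 29\right) \left(- 2 \cdot 1 \left(3 + 1\right) - -8\right) = - 62 \left(- 2 \cdot 1 \cdot 4 + 8\right) = - 62 \left(\left(-2\right) 4 + 8\right) = - 62 \left(-8 + 8\right) = \left(-62\right) 0 = 0$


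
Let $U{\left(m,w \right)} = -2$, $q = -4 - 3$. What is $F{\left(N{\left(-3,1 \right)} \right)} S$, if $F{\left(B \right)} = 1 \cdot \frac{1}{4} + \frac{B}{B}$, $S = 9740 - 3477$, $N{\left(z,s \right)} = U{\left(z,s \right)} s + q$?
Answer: $\frac{31315}{4} \approx 7828.8$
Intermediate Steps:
$q = -7$
$N{\left(z,s \right)} = -7 - 2 s$ ($N{\left(z,s \right)} = - 2 s - 7 = -7 - 2 s$)
$S = 6263$
$F{\left(B \right)} = \frac{5}{4}$ ($F{\left(B \right)} = 1 \cdot \frac{1}{4} + 1 = \frac{1}{4} + 1 = \frac{5}{4}$)
$F{\left(N{\left(-3,1 \right)} \right)} S = \frac{5}{4} \cdot 6263 = \frac{31315}{4}$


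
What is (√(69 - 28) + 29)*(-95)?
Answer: -2755 - 95*√41 ≈ -3363.3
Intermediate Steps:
(√(69 - 28) + 29)*(-95) = (√41 + 29)*(-95) = (29 + √41)*(-95) = -2755 - 95*√41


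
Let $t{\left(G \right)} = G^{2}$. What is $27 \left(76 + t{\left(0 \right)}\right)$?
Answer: $2052$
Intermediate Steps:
$27 \left(76 + t{\left(0 \right)}\right) = 27 \left(76 + 0^{2}\right) = 27 \left(76 + 0\right) = 27 \cdot 76 = 2052$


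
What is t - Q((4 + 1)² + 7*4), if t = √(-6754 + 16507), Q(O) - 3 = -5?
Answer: 2 + √9753 ≈ 100.76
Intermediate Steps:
Q(O) = -2 (Q(O) = 3 - 5 = -2)
t = √9753 ≈ 98.757
t - Q((4 + 1)² + 7*4) = √9753 - 1*(-2) = √9753 + 2 = 2 + √9753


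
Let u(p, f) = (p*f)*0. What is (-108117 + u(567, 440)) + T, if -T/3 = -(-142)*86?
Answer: -144753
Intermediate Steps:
T = -36636 (T = -(-426)*(-1*86) = -(-426)*(-86) = -3*12212 = -36636)
u(p, f) = 0 (u(p, f) = (f*p)*0 = 0)
(-108117 + u(567, 440)) + T = (-108117 + 0) - 36636 = -108117 - 36636 = -144753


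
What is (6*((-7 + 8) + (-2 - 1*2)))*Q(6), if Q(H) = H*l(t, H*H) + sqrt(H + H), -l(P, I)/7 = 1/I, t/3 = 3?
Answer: 21 - 36*sqrt(3) ≈ -41.354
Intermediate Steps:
t = 9 (t = 3*3 = 9)
l(P, I) = -7/I
Q(H) = -7/H + sqrt(2)*sqrt(H) (Q(H) = H*(-7/H**2) + sqrt(H + H) = H*(-7/H**2) + sqrt(2*H) = H*(-7/H**2) + sqrt(2)*sqrt(H) = -7/H + sqrt(2)*sqrt(H))
(6*((-7 + 8) + (-2 - 1*2)))*Q(6) = (6*((-7 + 8) + (-2 - 1*2)))*((-7 + sqrt(2)*6**(3/2))/6) = (6*(1 + (-2 - 2)))*((-7 + sqrt(2)*(6*sqrt(6)))/6) = (6*(1 - 4))*((-7 + 12*sqrt(3))/6) = (6*(-3))*(-7/6 + 2*sqrt(3)) = -18*(-7/6 + 2*sqrt(3)) = 21 - 36*sqrt(3)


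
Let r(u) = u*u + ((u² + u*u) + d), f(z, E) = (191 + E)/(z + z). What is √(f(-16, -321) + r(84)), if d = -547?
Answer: √330001/4 ≈ 143.61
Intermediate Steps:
f(z, E) = (191 + E)/(2*z) (f(z, E) = (191 + E)/((2*z)) = (191 + E)*(1/(2*z)) = (191 + E)/(2*z))
r(u) = -547 + 3*u² (r(u) = u*u + ((u² + u*u) - 547) = u² + ((u² + u²) - 547) = u² + (2*u² - 547) = u² + (-547 + 2*u²) = -547 + 3*u²)
√(f(-16, -321) + r(84)) = √((½)*(191 - 321)/(-16) + (-547 + 3*84²)) = √((½)*(-1/16)*(-130) + (-547 + 3*7056)) = √(65/16 + (-547 + 21168)) = √(65/16 + 20621) = √(330001/16) = √330001/4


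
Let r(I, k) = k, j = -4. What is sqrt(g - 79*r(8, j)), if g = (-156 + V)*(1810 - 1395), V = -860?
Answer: 2*I*sqrt(105331) ≈ 649.09*I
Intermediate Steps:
g = -421640 (g = (-156 - 860)*(1810 - 1395) = -1016*415 = -421640)
sqrt(g - 79*r(8, j)) = sqrt(-421640 - 79*(-4)) = sqrt(-421640 + 316) = sqrt(-421324) = 2*I*sqrt(105331)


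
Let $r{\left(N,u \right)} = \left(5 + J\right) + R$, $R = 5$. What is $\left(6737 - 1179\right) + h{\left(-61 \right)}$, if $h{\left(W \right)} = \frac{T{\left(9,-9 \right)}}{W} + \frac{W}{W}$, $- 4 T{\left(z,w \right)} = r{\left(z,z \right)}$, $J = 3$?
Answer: $\frac{1356409}{244} \approx 5559.1$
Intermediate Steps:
$r{\left(N,u \right)} = 13$ ($r{\left(N,u \right)} = \left(5 + 3\right) + 5 = 8 + 5 = 13$)
$T{\left(z,w \right)} = - \frac{13}{4}$ ($T{\left(z,w \right)} = \left(- \frac{1}{4}\right) 13 = - \frac{13}{4}$)
$h{\left(W \right)} = 1 - \frac{13}{4 W}$ ($h{\left(W \right)} = - \frac{13}{4 W} + \frac{W}{W} = - \frac{13}{4 W} + 1 = 1 - \frac{13}{4 W}$)
$\left(6737 - 1179\right) + h{\left(-61 \right)} = \left(6737 - 1179\right) + \frac{- \frac{13}{4} - 61}{-61} = 5558 - - \frac{257}{244} = 5558 + \frac{257}{244} = \frac{1356409}{244}$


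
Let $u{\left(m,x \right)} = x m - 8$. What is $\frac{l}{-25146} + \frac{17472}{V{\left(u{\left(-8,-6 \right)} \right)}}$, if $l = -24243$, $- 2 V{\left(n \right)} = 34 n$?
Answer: $- \frac{17619403}{712470} \approx -24.73$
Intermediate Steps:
$u{\left(m,x \right)} = -8 + m x$ ($u{\left(m,x \right)} = m x - 8 = -8 + m x$)
$V{\left(n \right)} = - 17 n$ ($V{\left(n \right)} = - \frac{34 n}{2} = - 17 n$)
$\frac{l}{-25146} + \frac{17472}{V{\left(u{\left(-8,-6 \right)} \right)}} = - \frac{24243}{-25146} + \frac{17472}{\left(-17\right) \left(-8 - -48\right)} = \left(-24243\right) \left(- \frac{1}{25146}\right) + \frac{17472}{\left(-17\right) \left(-8 + 48\right)} = \frac{8081}{8382} + \frac{17472}{\left(-17\right) 40} = \frac{8081}{8382} + \frac{17472}{-680} = \frac{8081}{8382} + 17472 \left(- \frac{1}{680}\right) = \frac{8081}{8382} - \frac{2184}{85} = - \frac{17619403}{712470}$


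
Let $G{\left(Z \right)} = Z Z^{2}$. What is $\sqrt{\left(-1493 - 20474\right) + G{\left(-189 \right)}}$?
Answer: $2 i \sqrt{1693309} \approx 2602.5 i$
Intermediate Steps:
$G{\left(Z \right)} = Z^{3}$
$\sqrt{\left(-1493 - 20474\right) + G{\left(-189 \right)}} = \sqrt{\left(-1493 - 20474\right) + \left(-189\right)^{3}} = \sqrt{\left(-1493 - 20474\right) - 6751269} = \sqrt{-21967 - 6751269} = \sqrt{-6773236} = 2 i \sqrt{1693309}$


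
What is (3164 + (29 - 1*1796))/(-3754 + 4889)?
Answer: 1397/1135 ≈ 1.2308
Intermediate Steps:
(3164 + (29 - 1*1796))/(-3754 + 4889) = (3164 + (29 - 1796))/1135 = (3164 - 1767)*(1/1135) = 1397*(1/1135) = 1397/1135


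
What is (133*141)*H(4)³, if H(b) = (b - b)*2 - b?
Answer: -1200192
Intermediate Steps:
H(b) = -b (H(b) = 0*2 - b = 0 - b = -b)
(133*141)*H(4)³ = (133*141)*(-1*4)³ = 18753*(-4)³ = 18753*(-64) = -1200192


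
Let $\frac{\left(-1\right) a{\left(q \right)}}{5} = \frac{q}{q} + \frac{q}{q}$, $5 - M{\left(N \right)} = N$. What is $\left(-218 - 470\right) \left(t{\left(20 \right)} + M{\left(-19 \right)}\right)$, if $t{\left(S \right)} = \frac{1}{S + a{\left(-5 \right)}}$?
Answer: $- \frac{82904}{5} \approx -16581.0$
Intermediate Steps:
$M{\left(N \right)} = 5 - N$
$a{\left(q \right)} = -10$ ($a{\left(q \right)} = - 5 \left(\frac{q}{q} + \frac{q}{q}\right) = - 5 \left(1 + 1\right) = \left(-5\right) 2 = -10$)
$t{\left(S \right)} = \frac{1}{-10 + S}$ ($t{\left(S \right)} = \frac{1}{S - 10} = \frac{1}{-10 + S}$)
$\left(-218 - 470\right) \left(t{\left(20 \right)} + M{\left(-19 \right)}\right) = \left(-218 - 470\right) \left(\frac{1}{-10 + 20} + \left(5 - -19\right)\right) = - 688 \left(\frac{1}{10} + \left(5 + 19\right)\right) = - 688 \left(\frac{1}{10} + 24\right) = \left(-688\right) \frac{241}{10} = - \frac{82904}{5}$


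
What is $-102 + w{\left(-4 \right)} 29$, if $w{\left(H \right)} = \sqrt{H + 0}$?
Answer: $-102 + 58 i \approx -102.0 + 58.0 i$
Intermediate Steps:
$w{\left(H \right)} = \sqrt{H}$
$-102 + w{\left(-4 \right)} 29 = -102 + \sqrt{-4} \cdot 29 = -102 + 2 i 29 = -102 + 58 i$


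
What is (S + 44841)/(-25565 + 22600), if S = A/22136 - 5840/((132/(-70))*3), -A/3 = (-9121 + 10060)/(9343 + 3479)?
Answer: -85932818676643/5554226061648 ≈ -15.472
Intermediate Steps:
A = -939/4274 (A = -3*(-9121 + 10060)/(9343 + 3479) = -2817/12822 = -3*313/4274 = -939/4274 ≈ -0.21970)
S = 9669066687839/9366317136 (S = -939/4274/22136 - 5840/((132/(-70))*3) = -939/4274*1/22136 - 5840/((132*(-1/70))*3) = -939/94609264 - 5840/((-66/35*3)) = -939/94609264 - 5840/(-198/35) = -939/94609264 - 5840*(-35/198) = -939/94609264 + 102200/99 = 9669066687839/9366317136 ≈ 1032.3)
(S + 44841)/(-25565 + 22600) = (9669066687839/9366317136 + 44841)/(-25565 + 22600) = (429664093383215/9366317136)/(-2965) = (429664093383215/9366317136)*(-1/2965) = -85932818676643/5554226061648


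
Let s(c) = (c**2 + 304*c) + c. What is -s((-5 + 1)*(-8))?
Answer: -10784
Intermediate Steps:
s(c) = c**2 + 305*c
-s((-5 + 1)*(-8)) = -(-5 + 1)*(-8)*(305 + (-5 + 1)*(-8)) = -(-4*(-8))*(305 - 4*(-8)) = -32*(305 + 32) = -32*337 = -1*10784 = -10784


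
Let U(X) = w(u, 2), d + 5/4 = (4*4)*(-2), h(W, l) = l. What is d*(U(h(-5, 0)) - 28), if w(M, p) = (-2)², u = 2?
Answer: 798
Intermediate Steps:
d = -133/4 (d = -5/4 + (4*4)*(-2) = -5/4 + 16*(-2) = -5/4 - 32 = -133/4 ≈ -33.250)
w(M, p) = 4
U(X) = 4
d*(U(h(-5, 0)) - 28) = -133*(4 - 28)/4 = -133/4*(-24) = 798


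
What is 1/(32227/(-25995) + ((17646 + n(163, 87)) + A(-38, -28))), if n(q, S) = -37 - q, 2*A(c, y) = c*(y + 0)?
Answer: 25995/467305883 ≈ 5.5627e-5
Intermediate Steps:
A(c, y) = c*y/2 (A(c, y) = (c*(y + 0))/2 = (c*y)/2 = c*y/2)
1/(32227/(-25995) + ((17646 + n(163, 87)) + A(-38, -28))) = 1/(32227/(-25995) + ((17646 + (-37 - 1*163)) + (1/2)*(-38)*(-28))) = 1/(32227*(-1/25995) + ((17646 + (-37 - 163)) + 532)) = 1/(-32227/25995 + ((17646 - 200) + 532)) = 1/(-32227/25995 + (17446 + 532)) = 1/(-32227/25995 + 17978) = 1/(467305883/25995) = 25995/467305883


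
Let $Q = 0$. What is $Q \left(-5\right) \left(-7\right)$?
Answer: $0$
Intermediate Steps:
$Q \left(-5\right) \left(-7\right) = 0 \left(-5\right) \left(-7\right) = 0 \left(-7\right) = 0$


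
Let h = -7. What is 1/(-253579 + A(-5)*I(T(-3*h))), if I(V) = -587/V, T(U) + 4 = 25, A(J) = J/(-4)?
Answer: -84/21303571 ≈ -3.9430e-6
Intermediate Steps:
A(J) = -J/4 (A(J) = J*(-1/4) = -J/4)
T(U) = 21 (T(U) = -4 + 25 = 21)
1/(-253579 + A(-5)*I(T(-3*h))) = 1/(-253579 + (-1/4*(-5))*(-587/21)) = 1/(-253579 + 5*(-587*1/21)/4) = 1/(-253579 + (5/4)*(-587/21)) = 1/(-253579 - 2935/84) = 1/(-21303571/84) = -84/21303571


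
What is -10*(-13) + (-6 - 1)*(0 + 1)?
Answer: 123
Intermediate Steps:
-10*(-13) + (-6 - 1)*(0 + 1) = 130 - 7*1 = 130 - 7 = 123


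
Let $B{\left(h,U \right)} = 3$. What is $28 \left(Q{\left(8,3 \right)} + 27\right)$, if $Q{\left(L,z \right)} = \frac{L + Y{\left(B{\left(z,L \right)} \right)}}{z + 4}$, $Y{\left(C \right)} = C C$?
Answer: $824$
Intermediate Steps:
$Y{\left(C \right)} = C^{2}$
$Q{\left(L,z \right)} = \frac{9 + L}{4 + z}$ ($Q{\left(L,z \right)} = \frac{L + 3^{2}}{z + 4} = \frac{L + 9}{4 + z} = \frac{9 + L}{4 + z}$)
$28 \left(Q{\left(8,3 \right)} + 27\right) = 28 \left(\frac{9 + 8}{4 + 3} + 27\right) = 28 \left(\frac{1}{7} \cdot 17 + 27\right) = 28 \left(\frac{17}{7} + 27\right) = 28 \cdot \frac{206}{7} = 824$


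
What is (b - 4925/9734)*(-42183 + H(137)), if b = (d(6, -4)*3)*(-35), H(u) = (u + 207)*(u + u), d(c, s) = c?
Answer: -319589966185/9734 ≈ -3.2832e+7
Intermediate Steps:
H(u) = 2*u*(207 + u) (H(u) = (207 + u)*(2*u) = 2*u*(207 + u))
b = -630 (b = (6*3)*(-35) = 18*(-35) = -630)
(b - 4925/9734)*(-42183 + H(137)) = (-630 - 4925/9734)*(-42183 + 2*137*(207 + 137)) = (-630 - 4925*1/9734)*(-42183 + 2*137*344) = (-630 - 4925/9734)*(-42183 + 94256) = -6137345/9734*52073 = -319589966185/9734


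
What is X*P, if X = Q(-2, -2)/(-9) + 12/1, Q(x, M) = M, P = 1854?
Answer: 22660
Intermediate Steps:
X = 110/9 (X = -2/(-9) + 12/1 = -2*(-⅑) + 12*1 = 2/9 + 12 = 110/9 ≈ 12.222)
X*P = (110/9)*1854 = 22660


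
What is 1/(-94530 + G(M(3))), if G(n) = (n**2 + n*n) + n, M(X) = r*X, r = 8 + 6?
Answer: -1/90960 ≈ -1.0994e-5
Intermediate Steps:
r = 14
M(X) = 14*X
G(n) = n + 2*n**2 (G(n) = (n**2 + n**2) + n = 2*n**2 + n = n + 2*n**2)
1/(-94530 + G(M(3))) = 1/(-94530 + (14*3)*(1 + 2*(14*3))) = 1/(-94530 + 42*(1 + 2*42)) = 1/(-94530 + 42*(1 + 84)) = 1/(-94530 + 42*85) = 1/(-94530 + 3570) = 1/(-90960) = -1/90960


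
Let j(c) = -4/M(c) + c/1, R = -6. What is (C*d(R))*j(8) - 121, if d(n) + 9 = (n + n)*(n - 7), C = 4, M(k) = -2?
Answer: 5759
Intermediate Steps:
d(n) = -9 + 2*n*(-7 + n) (d(n) = -9 + (n + n)*(n - 7) = -9 + (2*n)*(-7 + n) = -9 + 2*n*(-7 + n))
j(c) = 2 + c (j(c) = -4/(-2) + c/1 = -4*(-1/2) + c*1 = 2 + c)
(C*d(R))*j(8) - 121 = (4*(-9 - 14*(-6) + 2*(-6)**2))*(2 + 8) - 121 = (4*(-9 + 84 + 2*36))*10 - 121 = (4*(-9 + 84 + 72))*10 - 121 = (4*147)*10 - 121 = 588*10 - 121 = 5880 - 121 = 5759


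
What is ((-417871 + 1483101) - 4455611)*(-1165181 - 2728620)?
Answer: 13201468928181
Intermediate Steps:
((-417871 + 1483101) - 4455611)*(-1165181 - 2728620) = (1065230 - 4455611)*(-3893801) = -3390381*(-3893801) = 13201468928181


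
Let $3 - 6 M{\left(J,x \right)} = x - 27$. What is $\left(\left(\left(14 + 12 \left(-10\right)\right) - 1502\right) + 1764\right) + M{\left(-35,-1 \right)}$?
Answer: $\frac{967}{6} \approx 161.17$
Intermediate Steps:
$M{\left(J,x \right)} = 5 - \frac{x}{6}$ ($M{\left(J,x \right)} = \frac{1}{2} - \frac{x - 27}{6} = \frac{1}{2} - \frac{-27 + x}{6} = \frac{1}{2} - \left(- \frac{9}{2} + \frac{x}{6}\right) = 5 - \frac{x}{6}$)
$\left(\left(\left(14 + 12 \left(-10\right)\right) - 1502\right) + 1764\right) + M{\left(-35,-1 \right)} = \left(\left(\left(14 + 12 \left(-10\right)\right) - 1502\right) + 1764\right) + \left(5 - - \frac{1}{6}\right) = \left(\left(\left(14 - 120\right) - 1502\right) + 1764\right) + \left(5 + \frac{1}{6}\right) = \left(\left(-106 - 1502\right) + 1764\right) + \frac{31}{6} = \left(-1608 + 1764\right) + \frac{31}{6} = 156 + \frac{31}{6} = \frac{967}{6}$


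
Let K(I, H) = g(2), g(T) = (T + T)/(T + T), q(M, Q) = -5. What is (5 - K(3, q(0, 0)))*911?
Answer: 3644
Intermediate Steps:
g(T) = 1 (g(T) = (2*T)/((2*T)) = (2*T)*(1/(2*T)) = 1)
K(I, H) = 1
(5 - K(3, q(0, 0)))*911 = (5 - 1*1)*911 = (5 - 1)*911 = 4*911 = 3644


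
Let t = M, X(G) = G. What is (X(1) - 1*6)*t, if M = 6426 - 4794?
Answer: -8160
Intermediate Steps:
M = 1632
t = 1632
(X(1) - 1*6)*t = (1 - 1*6)*1632 = (1 - 6)*1632 = -5*1632 = -8160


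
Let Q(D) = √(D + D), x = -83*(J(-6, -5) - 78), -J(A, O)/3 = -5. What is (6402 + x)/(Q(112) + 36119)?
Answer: 420100089/1304581937 - 46524*√14/1304581937 ≈ 0.32189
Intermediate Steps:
J(A, O) = 15 (J(A, O) = -3*(-5) = 15)
x = 5229 (x = -83*(15 - 78) = -83*(-63) = 5229)
Q(D) = √2*√D (Q(D) = √(2*D) = √2*√D)
(6402 + x)/(Q(112) + 36119) = (6402 + 5229)/(√2*√112 + 36119) = 11631/(√2*(4*√7) + 36119) = 11631/(4*√14 + 36119) = 11631/(36119 + 4*√14)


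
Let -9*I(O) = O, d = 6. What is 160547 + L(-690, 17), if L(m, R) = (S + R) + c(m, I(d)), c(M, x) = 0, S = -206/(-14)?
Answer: 1124051/7 ≈ 1.6058e+5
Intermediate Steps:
I(O) = -O/9
S = 103/7 (S = -206*(-1/14) = 103/7 ≈ 14.714)
L(m, R) = 103/7 + R (L(m, R) = (103/7 + R) + 0 = 103/7 + R)
160547 + L(-690, 17) = 160547 + (103/7 + 17) = 160547 + 222/7 = 1124051/7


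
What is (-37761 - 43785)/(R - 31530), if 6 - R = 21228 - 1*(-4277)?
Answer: 81546/57029 ≈ 1.4299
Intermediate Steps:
R = -25499 (R = 6 - (21228 - 1*(-4277)) = 6 - (21228 + 4277) = 6 - 1*25505 = 6 - 25505 = -25499)
(-37761 - 43785)/(R - 31530) = (-37761 - 43785)/(-25499 - 31530) = -81546/(-57029) = -81546*(-1/57029) = 81546/57029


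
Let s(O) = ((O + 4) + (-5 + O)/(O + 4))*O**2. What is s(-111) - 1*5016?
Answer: -140170605/107 ≈ -1.3100e+6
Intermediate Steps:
s(O) = O**2*(4 + O + (-5 + O)/(4 + O)) (s(O) = ((4 + O) + (-5 + O)/(4 + O))*O**2 = (4 + O + (-5 + O)/(4 + O))*O**2 = O**2*(4 + O + (-5 + O)/(4 + O)))
s(-111) - 1*5016 = (-111)**2*(-5 - 111 + (4 - 111)**2)/(4 - 111) - 1*5016 = 12321*(-5 - 111 + (-107)**2)/(-107) - 5016 = 12321*(-1/107)*(-5 - 111 + 11449) - 5016 = 12321*(-1/107)*11333 - 5016 = -139633893/107 - 5016 = -140170605/107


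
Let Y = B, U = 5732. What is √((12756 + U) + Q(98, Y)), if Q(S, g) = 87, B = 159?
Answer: 5*√743 ≈ 136.29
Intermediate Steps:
Y = 159
√((12756 + U) + Q(98, Y)) = √((12756 + 5732) + 87) = √(18488 + 87) = √18575 = 5*√743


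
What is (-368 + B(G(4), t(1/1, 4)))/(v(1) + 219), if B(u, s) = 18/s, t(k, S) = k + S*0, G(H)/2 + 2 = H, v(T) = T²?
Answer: -35/22 ≈ -1.5909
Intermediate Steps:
G(H) = -4 + 2*H
t(k, S) = k (t(k, S) = k + 0 = k)
(-368 + B(G(4), t(1/1, 4)))/(v(1) + 219) = (-368 + 18/(1/1))/(1² + 219) = (-368 + 18/1)/(1 + 219) = (-368 + 18*1)/220 = (-368 + 18)*(1/220) = -350*1/220 = -35/22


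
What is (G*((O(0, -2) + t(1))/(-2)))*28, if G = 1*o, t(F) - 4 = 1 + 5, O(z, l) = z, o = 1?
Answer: -140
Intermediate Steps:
t(F) = 10 (t(F) = 4 + (1 + 5) = 4 + 6 = 10)
G = 1 (G = 1*1 = 1)
(G*((O(0, -2) + t(1))/(-2)))*28 = (1*((0 + 10)/(-2)))*28 = (1*(-1/2*10))*28 = (1*(-5))*28 = -5*28 = -140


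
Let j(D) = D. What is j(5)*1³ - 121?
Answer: -116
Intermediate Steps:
j(5)*1³ - 121 = 5*1³ - 121 = 5*1 - 121 = 5 - 121 = -116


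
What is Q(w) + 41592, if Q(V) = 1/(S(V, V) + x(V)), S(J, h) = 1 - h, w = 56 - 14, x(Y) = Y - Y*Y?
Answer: 73326695/1763 ≈ 41592.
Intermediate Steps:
x(Y) = Y - Y²
w = 42
Q(V) = 1/(1 - V + V*(1 - V)) (Q(V) = 1/((1 - V) + V*(1 - V)) = 1/(1 - V + V*(1 - V)))
Q(w) + 41592 = -1/(-1 + 42²) + 41592 = -1/(-1 + 1764) + 41592 = -1/1763 + 41592 = 73326695/1763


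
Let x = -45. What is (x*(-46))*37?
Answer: 76590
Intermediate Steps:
(x*(-46))*37 = -45*(-46)*37 = 2070*37 = 76590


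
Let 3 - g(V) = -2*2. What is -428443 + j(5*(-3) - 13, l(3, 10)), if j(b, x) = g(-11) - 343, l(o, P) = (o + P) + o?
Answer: -428779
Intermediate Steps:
g(V) = 7 (g(V) = 3 - (-2)*2 = 3 - 1*(-4) = 3 + 4 = 7)
l(o, P) = P + 2*o (l(o, P) = (P + o) + o = P + 2*o)
j(b, x) = -336 (j(b, x) = 7 - 343 = -336)
-428443 + j(5*(-3) - 13, l(3, 10)) = -428443 - 336 = -428779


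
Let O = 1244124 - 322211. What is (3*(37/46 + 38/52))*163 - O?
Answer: -275427536/299 ≈ -9.2116e+5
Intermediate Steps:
O = 921913
(3*(37/46 + 38/52))*163 - O = (3*(37/46 + 38/52))*163 - 1*921913 = (3*(37*(1/46) + 38*(1/52)))*163 - 921913 = (3*(37/46 + 19/26))*163 - 921913 = (3*(459/299))*163 - 921913 = (1377/299)*163 - 921913 = 224451/299 - 921913 = -275427536/299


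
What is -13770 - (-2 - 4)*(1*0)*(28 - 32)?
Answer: -13770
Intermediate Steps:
-13770 - (-2 - 4)*(1*0)*(28 - 32) = -13770 - (-6*0)*(-4) = -13770 - 0*(-4) = -13770 - 1*0 = -13770 + 0 = -13770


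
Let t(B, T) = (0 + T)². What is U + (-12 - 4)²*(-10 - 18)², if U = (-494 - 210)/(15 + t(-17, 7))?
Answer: 200693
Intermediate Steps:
t(B, T) = T²
U = -11 (U = (-494 - 210)/(15 + 7²) = -704/(15 + 49) = -704/64 = -704*1/64 = -11)
U + (-12 - 4)²*(-10 - 18)² = -11 + (-12 - 4)²*(-10 - 18)² = -11 + (-16)²*(-28)² = -11 + 256*784 = -11 + 200704 = 200693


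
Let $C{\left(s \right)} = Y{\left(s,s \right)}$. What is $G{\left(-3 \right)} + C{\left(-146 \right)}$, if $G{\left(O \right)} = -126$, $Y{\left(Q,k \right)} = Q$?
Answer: $-272$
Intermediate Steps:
$C{\left(s \right)} = s$
$G{\left(-3 \right)} + C{\left(-146 \right)} = -126 - 146 = -272$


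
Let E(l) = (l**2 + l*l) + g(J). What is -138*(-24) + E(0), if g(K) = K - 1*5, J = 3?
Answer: 3310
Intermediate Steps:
g(K) = -5 + K (g(K) = K - 5 = -5 + K)
E(l) = -2 + 2*l**2 (E(l) = (l**2 + l*l) + (-5 + 3) = (l**2 + l**2) - 2 = 2*l**2 - 2 = -2 + 2*l**2)
-138*(-24) + E(0) = -138*(-24) + (-2 + 2*0**2) = 3312 + (-2 + 2*0) = 3312 + (-2 + 0) = 3312 - 2 = 3310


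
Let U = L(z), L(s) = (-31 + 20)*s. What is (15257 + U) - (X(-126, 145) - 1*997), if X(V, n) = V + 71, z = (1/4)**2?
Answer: 260933/16 ≈ 16308.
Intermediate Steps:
z = 1/16 (z = (1/4)**2 = 1/16 ≈ 0.062500)
L(s) = -11*s
X(V, n) = 71 + V
U = -11/16 (U = -11*1/16 = -11/16 ≈ -0.68750)
(15257 + U) - (X(-126, 145) - 1*997) = (15257 - 11/16) - ((71 - 126) - 1*997) = 244101/16 - (-55 - 997) = 244101/16 - 1*(-1052) = 244101/16 + 1052 = 260933/16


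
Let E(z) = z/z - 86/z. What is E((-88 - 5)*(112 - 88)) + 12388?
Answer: 13826167/1116 ≈ 12389.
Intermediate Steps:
E(z) = 1 - 86/z
E((-88 - 5)*(112 - 88)) + 12388 = (-86 + (-88 - 5)*(112 - 88))/(((-88 - 5)*(112 - 88))) + 12388 = (-86 - 93*24)/((-93*24)) + 12388 = (-86 - 2232)/(-2232) + 12388 = -1/2232*(-2318) + 12388 = 1159/1116 + 12388 = 13826167/1116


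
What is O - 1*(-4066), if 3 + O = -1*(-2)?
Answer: 4065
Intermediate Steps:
O = -1 (O = -3 - 1*(-2) = -3 + 2 = -1)
O - 1*(-4066) = -1 - 1*(-4066) = -1 + 4066 = 4065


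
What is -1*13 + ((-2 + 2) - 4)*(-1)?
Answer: -9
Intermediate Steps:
-1*13 + ((-2 + 2) - 4)*(-1) = -13 + (0 - 4)*(-1) = -13 - 4*(-1) = -13 + 4 = -9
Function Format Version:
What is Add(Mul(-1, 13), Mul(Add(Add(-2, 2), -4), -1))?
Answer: -9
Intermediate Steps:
Add(Mul(-1, 13), Mul(Add(Add(-2, 2), -4), -1)) = Add(-13, Mul(Add(0, -4), -1)) = Add(-13, Mul(-4, -1)) = Add(-13, 4) = -9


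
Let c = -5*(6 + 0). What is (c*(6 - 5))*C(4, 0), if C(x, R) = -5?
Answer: 150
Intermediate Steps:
c = -30 (c = -5*6 = -30)
(c*(6 - 5))*C(4, 0) = -30*(6 - 5)*(-5) = -30*1*(-5) = -30*(-5) = 150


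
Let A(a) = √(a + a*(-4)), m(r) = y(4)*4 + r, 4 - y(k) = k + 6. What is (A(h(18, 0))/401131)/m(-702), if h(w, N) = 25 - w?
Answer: -I*√21/291221106 ≈ -1.5736e-8*I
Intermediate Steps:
y(k) = -2 - k (y(k) = 4 - (k + 6) = 4 - (6 + k) = 4 + (-6 - k) = -2 - k)
m(r) = -24 + r (m(r) = (-2 - 1*4)*4 + r = (-2 - 4)*4 + r = -6*4 + r = -24 + r)
A(a) = √3*√(-a) (A(a) = √(a - 4*a) = √(-3*a) = √3*√(-a))
(A(h(18, 0))/401131)/m(-702) = ((√3*√(-(25 - 1*18)))/401131)/(-24 - 702) = ((√3*√(-(25 - 18)))*(1/401131))/(-726) = ((√3*√(-1*7))*(1/401131))*(-1/726) = ((√3*√(-7))*(1/401131))*(-1/726) = ((√3*(I*√7))*(1/401131))*(-1/726) = ((I*√21)*(1/401131))*(-1/726) = (I*√21/401131)*(-1/726) = -I*√21/291221106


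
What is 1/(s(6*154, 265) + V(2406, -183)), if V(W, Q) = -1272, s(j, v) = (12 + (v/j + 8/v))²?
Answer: -59956419600/67168689743231 ≈ -0.00089262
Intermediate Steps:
s(j, v) = (12 + 8/v + v/j)² (s(j, v) = (12 + (8/v + v/j))² = (12 + 8/v + v/j)²)
1/(s(6*154, 265) + V(2406, -183)) = 1/((265² + 8*(6*154) + 12*(6*154)*265)²/((6*154)²*265²) - 1272) = 1/((1/70225)*(70225 + 8*924 + 12*924*265)²/924² - 1272) = 1/((1/853776)*(1/70225)*(70225 + 7392 + 2938320)² - 1272) = 1/((1/853776)*(1/70225)*3015937² - 1272) = 1/((1/853776)*(1/70225)*9095875987969 - 1272) = 1/(9095875987969/59956419600 - 1272) = 1/(-67168689743231/59956419600) = -59956419600/67168689743231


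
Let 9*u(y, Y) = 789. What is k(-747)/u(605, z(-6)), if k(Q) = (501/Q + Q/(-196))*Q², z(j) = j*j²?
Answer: 1030440933/51548 ≈ 19990.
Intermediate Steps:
z(j) = j³
u(y, Y) = 263/3 (u(y, Y) = (⅑)*789 = 263/3)
k(Q) = Q²*(501/Q - Q/196) (k(Q) = (501/Q + Q*(-1/196))*Q² = (501/Q - Q/196)*Q² = Q²*(501/Q - Q/196))
k(-747)/u(605, z(-6)) = ((1/196)*(-747)*(98196 - 1*(-747)²))/(263/3) = ((1/196)*(-747)*(98196 - 1*558009))*(3/263) = ((1/196)*(-747)*(98196 - 558009))*(3/263) = ((1/196)*(-747)*(-459813))*(3/263) = (343480311/196)*(3/263) = 1030440933/51548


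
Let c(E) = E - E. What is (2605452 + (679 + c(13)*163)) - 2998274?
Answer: -392143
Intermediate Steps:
c(E) = 0
(2605452 + (679 + c(13)*163)) - 2998274 = (2605452 + (679 + 0*163)) - 2998274 = (2605452 + (679 + 0)) - 2998274 = (2605452 + 679) - 2998274 = 2606131 - 2998274 = -392143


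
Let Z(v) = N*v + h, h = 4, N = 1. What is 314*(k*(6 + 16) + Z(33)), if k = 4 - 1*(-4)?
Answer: 66882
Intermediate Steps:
k = 8 (k = 4 + 4 = 8)
Z(v) = 4 + v (Z(v) = 1*v + 4 = v + 4 = 4 + v)
314*(k*(6 + 16) + Z(33)) = 314*(8*(6 + 16) + (4 + 33)) = 314*(8*22 + 37) = 314*(176 + 37) = 314*213 = 66882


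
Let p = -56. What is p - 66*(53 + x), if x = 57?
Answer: -7316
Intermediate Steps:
p - 66*(53 + x) = -56 - 66*(53 + 57) = -56 - 66*110 = -56 - 7260 = -7316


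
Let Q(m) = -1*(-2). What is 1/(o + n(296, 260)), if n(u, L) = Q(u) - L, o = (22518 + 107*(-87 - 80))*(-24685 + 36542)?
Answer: 1/55122935 ≈ 1.8141e-8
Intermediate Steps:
Q(m) = 2
o = 55123193 (o = (22518 + 107*(-167))*11857 = (22518 - 17869)*11857 = 4649*11857 = 55123193)
n(u, L) = 2 - L
1/(o + n(296, 260)) = 1/(55123193 + (2 - 1*260)) = 1/(55123193 + (2 - 260)) = 1/(55123193 - 258) = 1/55122935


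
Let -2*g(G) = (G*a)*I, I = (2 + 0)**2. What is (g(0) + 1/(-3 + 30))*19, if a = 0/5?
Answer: 19/27 ≈ 0.70370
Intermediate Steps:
a = 0 (a = 0*(1/5) = 0)
I = 4 (I = 2**2 = 4)
g(G) = 0 (g(G) = -G*0*4/2 = -0*4 = -1/2*0 = 0)
(g(0) + 1/(-3 + 30))*19 = (0 + 1/(-3 + 30))*19 = (0 + 1/27)*19 = (1/27)*19 = 19/27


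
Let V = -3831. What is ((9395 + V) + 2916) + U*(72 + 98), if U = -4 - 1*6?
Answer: 6780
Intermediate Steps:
U = -10 (U = -4 - 6 = -10)
((9395 + V) + 2916) + U*(72 + 98) = ((9395 - 3831) + 2916) - 10*(72 + 98) = (5564 + 2916) - 10*170 = 8480 - 1700 = 6780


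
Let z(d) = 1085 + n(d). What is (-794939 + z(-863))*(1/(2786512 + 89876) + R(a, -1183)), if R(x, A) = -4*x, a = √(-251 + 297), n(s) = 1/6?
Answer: -4763123/17258328 + 9526246*√46/3 ≈ 2.1537e+7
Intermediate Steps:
n(s) = ⅙
a = √46 ≈ 6.7823
z(d) = 6511/6 (z(d) = 1085 + ⅙ = 6511/6)
(-794939 + z(-863))*(1/(2786512 + 89876) + R(a, -1183)) = (-794939 + 6511/6)*(1/(2786512 + 89876) - 4*√46) = -4763123*(1/2876388 - 4*√46)/6 = -4763123/17258328 + 9526246*√46/3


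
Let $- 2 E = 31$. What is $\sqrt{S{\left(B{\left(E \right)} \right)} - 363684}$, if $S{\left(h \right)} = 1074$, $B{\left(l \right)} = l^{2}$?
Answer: $3 i \sqrt{40290} \approx 602.17 i$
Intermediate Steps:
$E = - \frac{31}{2}$ ($E = \left(- \frac{1}{2}\right) 31 = - \frac{31}{2} \approx -15.5$)
$\sqrt{S{\left(B{\left(E \right)} \right)} - 363684} = \sqrt{1074 - 363684} = \sqrt{-362610} = 3 i \sqrt{40290}$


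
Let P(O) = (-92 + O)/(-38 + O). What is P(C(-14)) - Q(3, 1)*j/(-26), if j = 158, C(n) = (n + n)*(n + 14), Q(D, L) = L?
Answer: 2099/247 ≈ 8.4980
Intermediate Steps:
C(n) = 2*n*(14 + n) (C(n) = (2*n)*(14 + n) = 2*n*(14 + n))
P(O) = (-92 + O)/(-38 + O)
P(C(-14)) - Q(3, 1)*j/(-26) = (-92 + 2*(-14)*(14 - 14))/(-38 + 2*(-14)*(14 - 14)) - 158/(-26) = (-92 + 2*(-14)*0)/(-38 + 2*(-14)*0) - 158*(-1/26) = (-92 + 0)/(-38 + 0) - (-79)/13 = -92/(-38) - 1*(-79/13) = -1/38*(-92) + 79/13 = 46/19 + 79/13 = 2099/247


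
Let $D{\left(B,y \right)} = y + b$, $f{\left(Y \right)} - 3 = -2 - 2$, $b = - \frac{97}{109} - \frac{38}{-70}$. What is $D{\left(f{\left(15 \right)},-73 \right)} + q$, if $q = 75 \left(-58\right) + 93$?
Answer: $- \frac{16520274}{3815} \approx -4330.3$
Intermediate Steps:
$b = - \frac{1324}{3815}$ ($b = \left(-97\right) \frac{1}{109} - - \frac{19}{35} = - \frac{97}{109} + \frac{19}{35} = - \frac{1324}{3815} \approx -0.34705$)
$f{\left(Y \right)} = -1$ ($f{\left(Y \right)} = 3 - 4 = -1$)
$D{\left(B,y \right)} = - \frac{1324}{3815} + y$ ($D{\left(B,y \right)} = y - \frac{1324}{3815} = - \frac{1324}{3815} + y$)
$q = -4257$ ($q = -4350 + 93 = -4257$)
$D{\left(f{\left(15 \right)},-73 \right)} + q = \left(- \frac{1324}{3815} - 73\right) - 4257 = - \frac{279819}{3815} - 4257 = - \frac{16520274}{3815}$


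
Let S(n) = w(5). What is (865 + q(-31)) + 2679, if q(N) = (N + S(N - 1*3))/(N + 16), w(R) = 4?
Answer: 17729/5 ≈ 3545.8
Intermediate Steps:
S(n) = 4
q(N) = (4 + N)/(16 + N) (q(N) = (N + 4)/(N + 16) = (4 + N)/(16 + N))
(865 + q(-31)) + 2679 = (865 + (4 - 31)/(16 - 31)) + 2679 = (865 - 27/(-15)) + 2679 = (865 - 1/15*(-27)) + 2679 = (865 + 9/5) + 2679 = 4334/5 + 2679 = 17729/5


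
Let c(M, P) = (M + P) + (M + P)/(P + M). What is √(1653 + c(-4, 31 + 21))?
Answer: √1702 ≈ 41.255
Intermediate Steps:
c(M, P) = 1 + M + P (c(M, P) = (M + P) + (M + P)/(M + P) = (M + P) + 1 = 1 + M + P)
√(1653 + c(-4, 31 + 21)) = √(1653 + (1 - 4 + (31 + 21))) = √(1653 + (1 - 4 + 52)) = √(1653 + 49) = √1702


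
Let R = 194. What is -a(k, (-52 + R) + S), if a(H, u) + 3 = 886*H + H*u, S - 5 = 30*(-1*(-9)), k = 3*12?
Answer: -46905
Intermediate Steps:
k = 36
S = 275 (S = 5 + 30*(-1*(-9)) = 5 + 30*9 = 5 + 270 = 275)
a(H, u) = -3 + 886*H + H*u (a(H, u) = -3 + (886*H + H*u) = -3 + 886*H + H*u)
-a(k, (-52 + R) + S) = -(-3 + 886*36 + 36*((-52 + 194) + 275)) = -(-3 + 31896 + 36*(142 + 275)) = -(-3 + 31896 + 36*417) = -(-3 + 31896 + 15012) = -1*46905 = -46905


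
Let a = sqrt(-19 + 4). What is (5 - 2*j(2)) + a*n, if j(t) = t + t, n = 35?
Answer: -3 + 35*I*sqrt(15) ≈ -3.0 + 135.55*I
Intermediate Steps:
j(t) = 2*t
a = I*sqrt(15) (a = sqrt(-15) = I*sqrt(15) ≈ 3.873*I)
(5 - 2*j(2)) + a*n = (5 - 4*2) + (I*sqrt(15))*35 = (5 - 2*4) + 35*I*sqrt(15) = (5 - 8) + 35*I*sqrt(15) = -3 + 35*I*sqrt(15)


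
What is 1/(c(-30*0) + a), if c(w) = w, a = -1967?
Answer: -1/1967 ≈ -0.00050839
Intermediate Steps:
1/(c(-30*0) + a) = 1/(-30*0 - 1967) = 1/(0 - 1967) = 1/(-1967) = -1/1967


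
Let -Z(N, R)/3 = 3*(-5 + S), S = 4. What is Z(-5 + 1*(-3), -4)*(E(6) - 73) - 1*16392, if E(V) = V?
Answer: -16995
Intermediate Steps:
Z(N, R) = 9 (Z(N, R) = -9*(-5 + 4) = -9*(-1) = -3*(-3) = 9)
Z(-5 + 1*(-3), -4)*(E(6) - 73) - 1*16392 = 9*(6 - 73) - 1*16392 = 9*(-67) - 16392 = -603 - 16392 = -16995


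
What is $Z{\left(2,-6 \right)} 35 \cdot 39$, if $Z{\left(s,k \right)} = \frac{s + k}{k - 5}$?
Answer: $\frac{5460}{11} \approx 496.36$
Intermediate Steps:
$Z{\left(s,k \right)} = \frac{k + s}{-5 + k}$
$Z{\left(2,-6 \right)} 35 \cdot 39 = \frac{-6 + 2}{-5 - 6} \cdot 35 \cdot 39 = \frac{1}{-11} \left(-4\right) 35 \cdot 39 = \left(- \frac{1}{11}\right) \left(-4\right) 35 \cdot 39 = \frac{4}{11} \cdot 35 \cdot 39 = \frac{140}{11} \cdot 39 = \frac{5460}{11}$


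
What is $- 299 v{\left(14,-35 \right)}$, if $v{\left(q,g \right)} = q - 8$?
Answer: $-1794$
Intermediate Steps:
$v{\left(q,g \right)} = -8 + q$ ($v{\left(q,g \right)} = q - 8 = -8 + q$)
$- 299 v{\left(14,-35 \right)} = - 299 \left(-8 + 14\right) = \left(-299\right) 6 = -1794$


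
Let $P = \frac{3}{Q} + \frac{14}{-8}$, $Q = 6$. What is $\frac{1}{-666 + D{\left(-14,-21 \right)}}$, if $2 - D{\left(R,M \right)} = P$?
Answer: $- \frac{4}{2651} \approx -0.0015089$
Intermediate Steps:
$P = - \frac{5}{4}$ ($P = \frac{3}{6} + \frac{14}{-8} = 3 \cdot \frac{1}{6} + 14 \left(- \frac{1}{8}\right) = \frac{1}{2} - \frac{7}{4} = - \frac{5}{4} \approx -1.25$)
$D{\left(R,M \right)} = \frac{13}{4}$ ($D{\left(R,M \right)} = 2 - - \frac{5}{4} = 2 + \frac{5}{4} = \frac{13}{4}$)
$\frac{1}{-666 + D{\left(-14,-21 \right)}} = \frac{1}{-666 + \frac{13}{4}} = \frac{1}{- \frac{2651}{4}} = - \frac{4}{2651}$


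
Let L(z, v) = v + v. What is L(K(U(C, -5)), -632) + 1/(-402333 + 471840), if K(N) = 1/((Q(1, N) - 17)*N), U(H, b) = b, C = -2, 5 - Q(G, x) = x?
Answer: -87856847/69507 ≈ -1264.0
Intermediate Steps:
Q(G, x) = 5 - x
K(N) = 1/(N*(-12 - N)) (K(N) = 1/(((5 - N) - 17)*N) = 1/((-12 - N)*N) = 1/(N*(-12 - N)))
L(z, v) = 2*v
L(K(U(C, -5)), -632) + 1/(-402333 + 471840) = 2*(-632) + 1/(-402333 + 471840) = -1264 + 1/69507 = -87856847/69507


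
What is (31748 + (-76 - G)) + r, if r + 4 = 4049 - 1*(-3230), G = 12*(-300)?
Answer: 42547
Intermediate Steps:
G = -3600
r = 7275 (r = -4 + (4049 - 1*(-3230)) = -4 + (4049 + 3230) = -4 + 7279 = 7275)
(31748 + (-76 - G)) + r = (31748 + (-76 - 1*(-3600))) + 7275 = (31748 + (-76 + 3600)) + 7275 = (31748 + 3524) + 7275 = 35272 + 7275 = 42547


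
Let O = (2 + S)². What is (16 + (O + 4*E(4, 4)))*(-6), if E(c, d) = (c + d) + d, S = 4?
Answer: -600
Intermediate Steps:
O = 36 (O = (2 + 4)² = 6² = 36)
E(c, d) = c + 2*d
(16 + (O + 4*E(4, 4)))*(-6) = (16 + (36 + 4*(4 + 2*4)))*(-6) = (16 + (36 + 4*(4 + 8)))*(-6) = (16 + (36 + 4*12))*(-6) = (16 + (36 + 48))*(-6) = (16 + 84)*(-6) = 100*(-6) = -600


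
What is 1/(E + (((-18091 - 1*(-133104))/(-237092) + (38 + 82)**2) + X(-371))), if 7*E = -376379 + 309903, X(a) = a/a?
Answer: 1659644/8138800361 ≈ 0.00020392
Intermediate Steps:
X(a) = 1
E = -66476/7 (E = (-376379 + 309903)/7 = (1/7)*(-66476) = -66476/7 ≈ -9496.6)
1/(E + (((-18091 - 1*(-133104))/(-237092) + (38 + 82)**2) + X(-371))) = 1/(-66476/7 + (((-18091 - 1*(-133104))/(-237092) + (38 + 82)**2) + 1)) = 1/(-66476/7 + (((-18091 + 133104)*(-1/237092) + 120**2) + 1)) = 1/(-66476/7 + ((115013*(-1/237092) + 14400) + 1)) = 1/(-66476/7 + ((-115013/237092 + 14400) + 1)) = 1/(-66476/7 + (3414009787/237092 + 1)) = 1/(-66476/7 + 3414246879/237092) = 1/(8138800361/1659644) = 1659644/8138800361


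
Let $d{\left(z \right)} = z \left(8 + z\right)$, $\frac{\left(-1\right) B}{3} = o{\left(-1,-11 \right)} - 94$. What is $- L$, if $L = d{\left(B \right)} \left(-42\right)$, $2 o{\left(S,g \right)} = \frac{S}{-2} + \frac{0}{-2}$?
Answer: $\frac{27334125}{8} \approx 3.4168 \cdot 10^{6}$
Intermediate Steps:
$o{\left(S,g \right)} = - \frac{S}{4}$ ($o{\left(S,g \right)} = \frac{\frac{S}{-2} + \frac{0}{-2}}{2} = \frac{S \left(- \frac{1}{2}\right) + 0 \left(- \frac{1}{2}\right)}{2} = \frac{- \frac{S}{2} + 0}{2} = \frac{\left(- \frac{1}{2}\right) S}{2} = - \frac{S}{4}$)
$B = \frac{1125}{4}$ ($B = - 3 \left(\left(- \frac{1}{4}\right) \left(-1\right) - 94\right) = - 3 \left(\frac{1}{4} - 94\right) = \left(-3\right) \left(- \frac{375}{4}\right) = \frac{1125}{4} \approx 281.25$)
$L = - \frac{27334125}{8}$ ($L = \frac{1125 \left(8 + \frac{1125}{4}\right)}{4} \left(-42\right) = \frac{1125}{4} \cdot \frac{1157}{4} \left(-42\right) = \frac{1301625}{16} \left(-42\right) = - \frac{27334125}{8} \approx -3.4168 \cdot 10^{6}$)
$- L = \left(-1\right) \left(- \frac{27334125}{8}\right) = \frac{27334125}{8}$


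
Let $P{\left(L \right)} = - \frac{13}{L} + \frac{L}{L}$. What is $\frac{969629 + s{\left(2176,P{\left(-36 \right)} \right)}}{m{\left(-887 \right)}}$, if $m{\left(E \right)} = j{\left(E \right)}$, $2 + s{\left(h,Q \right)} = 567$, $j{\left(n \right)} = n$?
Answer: $- \frac{970194}{887} \approx -1093.8$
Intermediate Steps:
$P{\left(L \right)} = 1 - \frac{13}{L}$ ($P{\left(L \right)} = - \frac{13}{L} + 1 = 1 - \frac{13}{L}$)
$s{\left(h,Q \right)} = 565$ ($s{\left(h,Q \right)} = -2 + 567 = 565$)
$m{\left(E \right)} = E$
$\frac{969629 + s{\left(2176,P{\left(-36 \right)} \right)}}{m{\left(-887 \right)}} = \frac{969629 + 565}{-887} = 970194 \left(- \frac{1}{887}\right) = - \frac{970194}{887}$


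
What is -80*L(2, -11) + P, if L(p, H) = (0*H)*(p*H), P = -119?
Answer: -119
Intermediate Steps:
L(p, H) = 0 (L(p, H) = 0*(H*p) = 0)
-80*L(2, -11) + P = -80*0 - 119 = 0 - 119 = -119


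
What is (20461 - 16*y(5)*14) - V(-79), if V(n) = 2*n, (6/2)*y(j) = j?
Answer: 60737/3 ≈ 20246.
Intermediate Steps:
y(j) = j/3
(20461 - 16*y(5)*14) - V(-79) = (20461 - 16*((⅓)*5)*14) - 2*(-79) = (20461 - 16*(5/3)*14) - 1*(-158) = (20461 - 80*14/3) + 158 = (20461 - 1*1120/3) + 158 = (20461 - 1120/3) + 158 = 60263/3 + 158 = 60737/3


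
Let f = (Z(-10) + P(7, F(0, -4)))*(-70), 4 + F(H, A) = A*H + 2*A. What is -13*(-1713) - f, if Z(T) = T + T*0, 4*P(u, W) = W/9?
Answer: 64637/3 ≈ 21546.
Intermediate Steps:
F(H, A) = -4 + 2*A + A*H (F(H, A) = -4 + (A*H + 2*A) = -4 + (2*A + A*H) = -4 + 2*A + A*H)
P(u, W) = W/36 (P(u, W) = (W/9)/4 = W/36)
Z(T) = T (Z(T) = T + 0 = T)
f = 2170/3 (f = (-10 + (-4 + 2*(-4) - 4*0)/36)*(-70) = (-10 + (-4 - 8 + 0)/36)*(-70) = (-10 + (1/36)*(-12))*(-70) = (-10 - 1/3)*(-70) = -31/3*(-70) = 2170/3 ≈ 723.33)
-13*(-1713) - f = -13*(-1713) - 1*2170/3 = 22269 - 2170/3 = 64637/3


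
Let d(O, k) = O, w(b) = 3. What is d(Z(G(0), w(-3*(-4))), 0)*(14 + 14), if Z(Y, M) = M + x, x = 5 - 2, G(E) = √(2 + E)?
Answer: 168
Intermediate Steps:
x = 3
Z(Y, M) = 3 + M (Z(Y, M) = M + 3 = 3 + M)
d(Z(G(0), w(-3*(-4))), 0)*(14 + 14) = (3 + 3)*(14 + 14) = 6*28 = 168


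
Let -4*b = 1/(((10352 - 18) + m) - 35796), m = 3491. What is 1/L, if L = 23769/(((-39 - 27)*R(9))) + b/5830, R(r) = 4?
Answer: -5822315/524206838 ≈ -0.011107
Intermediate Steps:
b = 1/87884 (b = -1/(4*(((10352 - 18) + 3491) - 35796)) = -1/(4*((10334 + 3491) - 35796)) = -1/(4*(13825 - 35796)) = -¼/(-21971) = -¼*(-1/21971) = 1/87884 ≈ 1.1379e-5)
L = -524206838/5822315 (L = 23769/(((-39 - 27)*4)) + (1/87884)/5830 = 23769/((-66*4)) + (1/87884)*(1/5830) = 23769/(-264) + 1/512363720 = 23769*(-1/264) + 1/512363720 = -7923/88 + 1/512363720 = -524206838/5822315 ≈ -90.034)
1/L = 1/(-524206838/5822315) = -5822315/524206838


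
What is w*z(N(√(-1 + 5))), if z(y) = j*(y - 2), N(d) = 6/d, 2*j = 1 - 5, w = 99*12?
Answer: -2376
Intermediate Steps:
w = 1188
j = -2 (j = (1 - 5)/2 = (½)*(-4) = -2)
z(y) = 4 - 2*y (z(y) = -2*(y - 2) = -2*(-2 + y) = 4 - 2*y)
w*z(N(√(-1 + 5))) = 1188*(4 - 12/(√(-1 + 5))) = 1188*(4 - 12/(√4)) = 1188*(4 - 12/2) = 1188*(4 - 2*3) = 1188*(4 - 6) = 1188*(-2) = -2376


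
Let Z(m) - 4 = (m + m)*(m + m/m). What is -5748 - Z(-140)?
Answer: -44672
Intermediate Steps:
Z(m) = 4 + 2*m*(1 + m) (Z(m) = 4 + (m + m)*(m + m/m) = 4 + (2*m)*(m + 1) = 4 + (2*m)*(1 + m) = 4 + 2*m*(1 + m))
-5748 - Z(-140) = -5748 - (4 + 2*(-140) + 2*(-140)²) = -5748 - (4 - 280 + 2*19600) = -5748 - (4 - 280 + 39200) = -5748 - 1*38924 = -5748 - 38924 = -44672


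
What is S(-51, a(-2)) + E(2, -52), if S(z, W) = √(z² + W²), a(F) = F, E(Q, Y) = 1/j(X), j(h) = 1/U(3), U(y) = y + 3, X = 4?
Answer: 6 + √2605 ≈ 57.039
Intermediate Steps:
U(y) = 3 + y
j(h) = ⅙ (j(h) = 1/(3 + 3) = 1/6 = ⅙)
E(Q, Y) = 6 (E(Q, Y) = 1/(⅙) = 6)
S(z, W) = √(W² + z²)
S(-51, a(-2)) + E(2, -52) = √((-2)² + (-51)²) + 6 = √(4 + 2601) + 6 = √2605 + 6 = 6 + √2605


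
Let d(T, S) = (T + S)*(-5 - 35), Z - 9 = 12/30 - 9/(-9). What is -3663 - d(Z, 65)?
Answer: -647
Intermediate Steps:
Z = 52/5 (Z = 9 + (12/30 - 9/(-9)) = 9 + (12*(1/30) - 9*(-⅑)) = 9 + (⅖ + 1) = 9 + 7/5 = 52/5 ≈ 10.400)
d(T, S) = -40*S - 40*T (d(T, S) = (S + T)*(-40) = -40*S - 40*T)
-3663 - d(Z, 65) = -3663 - (-40*65 - 40*52/5) = -3663 - (-2600 - 416) = -3663 - 1*(-3016) = -3663 + 3016 = -647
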